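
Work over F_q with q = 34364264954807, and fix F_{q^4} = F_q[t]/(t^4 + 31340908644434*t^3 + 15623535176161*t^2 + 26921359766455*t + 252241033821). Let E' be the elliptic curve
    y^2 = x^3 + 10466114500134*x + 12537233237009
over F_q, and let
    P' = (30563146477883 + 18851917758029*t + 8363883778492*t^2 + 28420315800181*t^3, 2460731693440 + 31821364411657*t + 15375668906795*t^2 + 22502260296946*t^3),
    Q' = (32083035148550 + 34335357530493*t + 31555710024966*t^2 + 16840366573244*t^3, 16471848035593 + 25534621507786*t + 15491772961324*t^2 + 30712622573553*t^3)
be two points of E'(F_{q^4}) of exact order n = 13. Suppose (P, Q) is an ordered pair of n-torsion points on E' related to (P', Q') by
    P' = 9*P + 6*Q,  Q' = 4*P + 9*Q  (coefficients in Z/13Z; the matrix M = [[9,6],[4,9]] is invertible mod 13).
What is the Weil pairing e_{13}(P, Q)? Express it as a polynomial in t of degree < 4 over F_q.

21947205460710 + 7843091515991*t + 21279250449663*t^2 + 6265500533457*t^3

e_{13}(aP+bQ,cP+dQ) = e_{13}(P,Q)^(ad-bc); with (a,b,c,d)=(9,6,4,9) this gives the det-13 law.
Hence e(P,Q) = e(P',Q')^{8} where 8 = 5^{-1} mod 13.
n = 13 = (1101)_2 (4 bits, wt 3); accumulate f_{13,P'}(Q'+S)/f_{13,P'}(S) along the 3-step ladder.
Result: e(P',Q') = 33166084744739 + 6757293241055*t + 24437680782833*t^2 + 14862466051500*t^3.
(33166084744739 + 6757293241055*t + 24437680782833*t^2 + 14862466051500*t^3)^{8} mod (34364264954807,f) = 21947205460710 + 7843091515991*t + 21279250449663*t^2 + 6265500533457*t^3.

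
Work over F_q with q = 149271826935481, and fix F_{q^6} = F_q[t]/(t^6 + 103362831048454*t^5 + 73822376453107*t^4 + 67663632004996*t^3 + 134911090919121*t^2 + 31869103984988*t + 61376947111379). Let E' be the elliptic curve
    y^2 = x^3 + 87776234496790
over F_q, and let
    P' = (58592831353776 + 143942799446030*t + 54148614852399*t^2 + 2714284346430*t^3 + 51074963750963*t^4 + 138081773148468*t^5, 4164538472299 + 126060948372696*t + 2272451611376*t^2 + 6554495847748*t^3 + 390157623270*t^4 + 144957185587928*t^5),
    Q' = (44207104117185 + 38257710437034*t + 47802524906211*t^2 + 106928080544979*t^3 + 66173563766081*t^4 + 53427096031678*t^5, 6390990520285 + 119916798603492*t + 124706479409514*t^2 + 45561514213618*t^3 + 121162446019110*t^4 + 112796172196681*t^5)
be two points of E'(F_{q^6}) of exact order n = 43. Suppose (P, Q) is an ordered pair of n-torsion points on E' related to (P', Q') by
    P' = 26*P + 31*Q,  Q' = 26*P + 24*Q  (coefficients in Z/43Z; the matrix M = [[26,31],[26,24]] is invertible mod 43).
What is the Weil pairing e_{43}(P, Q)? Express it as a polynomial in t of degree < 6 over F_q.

The 43-Weil pairing on E[43] over F_{149271826935481} is alternating-bilinear: e_{43}(P',Q') = e_{43}(P,Q)^det(M).
Hence e(P,Q) = e(P',Q')^{30} where 30 = 33^{-1} mod 43.
Build f_{43,P'} and f_{43,Q'} via the 6-bit ladder of 43=101011_2; evaluate at shifted divisors; quotient in F_{149271826935481^6}.
Miller gives e_{43}(P',Q') = 78073708711076 + 93603372698539*t + 141235084431859*t^2 + 148134000361129*t^3 + 118017158572506*t^4 + 89155199834544*t^5 in F_{149271826935481^6}.
Raise to 30: e(P,Q) = 5440309876002 + 67412828512026*t + 55166327629912*t^2 + 114504180797197*t^3 + 44738483435256*t^4 + 124026747834601*t^5 in mu_{43}.

5440309876002 + 67412828512026*t + 55166327629912*t^2 + 114504180797197*t^3 + 44738483435256*t^4 + 124026747834601*t^5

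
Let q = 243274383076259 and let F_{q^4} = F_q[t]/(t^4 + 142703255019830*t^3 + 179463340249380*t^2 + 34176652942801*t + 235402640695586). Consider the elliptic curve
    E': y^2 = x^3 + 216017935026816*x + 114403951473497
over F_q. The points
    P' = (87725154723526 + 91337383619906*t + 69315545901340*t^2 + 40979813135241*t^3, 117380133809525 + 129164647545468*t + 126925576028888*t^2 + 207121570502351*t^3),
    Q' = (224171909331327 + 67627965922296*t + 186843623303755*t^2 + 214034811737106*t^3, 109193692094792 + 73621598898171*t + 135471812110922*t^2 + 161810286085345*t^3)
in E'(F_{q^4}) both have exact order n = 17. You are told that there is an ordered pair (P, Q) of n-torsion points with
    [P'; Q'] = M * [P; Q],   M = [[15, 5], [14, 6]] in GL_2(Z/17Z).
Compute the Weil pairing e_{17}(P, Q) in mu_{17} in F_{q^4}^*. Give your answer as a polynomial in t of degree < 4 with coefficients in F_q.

74829815801659 + 235804236576397*t + 214576161910107*t^2 + 49084323247688*t^3

e_{17}(aP+bQ,cP+dQ) = e_{17}(P,Q)^(ad-bc); with (a,b,c,d)=(15,5,14,6) this gives the det-17 law.
Hence e(P,Q) = e(P',Q')^{6} where 6 = 3^{-1} mod 17.
Run Miller on y^2=x^3+216017935026816*x+114403951473497 over F_{243274383076259}: ladder 10001 (5 bits); e = f_P(D_Q)/f_Q(D_P).
So e_{17}(P',Q') = 51510595213115 + 89033857394130*t + 98327860219682*t^2 + 135032071746800*t^3.
Raise to 6: e(P,Q) = 74829815801659 + 235804236576397*t + 214576161910107*t^2 + 49084323247688*t^3 in mu_{17}.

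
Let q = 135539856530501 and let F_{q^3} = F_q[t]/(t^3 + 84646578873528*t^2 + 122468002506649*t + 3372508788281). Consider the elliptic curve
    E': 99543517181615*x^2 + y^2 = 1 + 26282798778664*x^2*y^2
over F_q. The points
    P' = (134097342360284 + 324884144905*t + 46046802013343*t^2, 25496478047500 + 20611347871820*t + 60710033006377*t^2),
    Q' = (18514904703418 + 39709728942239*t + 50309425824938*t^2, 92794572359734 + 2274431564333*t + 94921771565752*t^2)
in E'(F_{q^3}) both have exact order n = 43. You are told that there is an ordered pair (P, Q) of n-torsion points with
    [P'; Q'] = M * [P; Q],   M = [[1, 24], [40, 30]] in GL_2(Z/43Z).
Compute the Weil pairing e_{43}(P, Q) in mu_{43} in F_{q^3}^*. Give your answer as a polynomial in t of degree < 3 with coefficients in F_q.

108959076688978 + 43415250263591*t + 71182251229145*t^2

Since e_{43}(P,P)=e_{43}(Q,Q)=1 and e_{43}(Q,P)=e_{43}(P,Q)^{-1}, expanding e_{43}(1*P + 24*Q,40*P + 30*Q) leaves e(P,Q)^det(M).
Hence e(P,Q) = e(P',Q')^{35} where 35 = 16^{-1} mod 43.
Edwards->Montgomery: u=(1+y)/(1-y), v=u/x -> 72535775393138v^2=u^3+95015681041323u^2+u; then x_W=52200143733363u+88740980925297: y^2=x^3+63600943816790*x+46878853861181.
Run Miller on y^2=x^3+63600943816790*x+46878853861181 over F_{135539856530501}: ladder 101011 (6 bits); e = f_P(D_Q)/f_Q(D_P).
The quotient is 61788477066905 + 109961882879680*t + 112365590111869*t^2.
Hence e(P,Q) = 108959076688978 + 43415250263591*t + 71182251229145*t^2 in F_{135539856530501^3}^*.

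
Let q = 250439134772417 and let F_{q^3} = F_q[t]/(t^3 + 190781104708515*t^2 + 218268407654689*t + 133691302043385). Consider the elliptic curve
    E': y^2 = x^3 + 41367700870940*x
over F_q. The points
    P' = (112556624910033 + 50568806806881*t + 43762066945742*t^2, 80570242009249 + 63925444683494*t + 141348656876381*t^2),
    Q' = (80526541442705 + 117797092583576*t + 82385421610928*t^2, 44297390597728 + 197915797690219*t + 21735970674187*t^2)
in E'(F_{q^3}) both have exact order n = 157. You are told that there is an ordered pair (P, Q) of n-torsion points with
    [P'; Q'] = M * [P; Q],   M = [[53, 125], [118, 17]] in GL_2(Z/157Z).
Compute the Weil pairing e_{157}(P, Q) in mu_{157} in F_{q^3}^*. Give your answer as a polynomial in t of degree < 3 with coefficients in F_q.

The 157-Weil pairing on E[157] over F_{250439134772417} is alternating-bilinear: e_{157}(P',Q') = e_{157}(P,Q)^det(M).
Hence e(P,Q) = e(P',Q')^{19} where 19 = 124^{-1} mod 157.
Build f_{157,P'} and f_{157,Q'} via the 8-bit ladder of 157=10011101_2; evaluate at shifted divisors; quotient in F_{250439134772417^3}.
f_P(D_Q)/f_Q(D_P) = 44867261856650 + 30904549206349*t + 44458474565075*t^2.
Hence e(P,Q) = 212632059950044 + 95023508634567*t + 80865151352373*t^2 in F_{250439134772417^3}^*.

212632059950044 + 95023508634567*t + 80865151352373*t^2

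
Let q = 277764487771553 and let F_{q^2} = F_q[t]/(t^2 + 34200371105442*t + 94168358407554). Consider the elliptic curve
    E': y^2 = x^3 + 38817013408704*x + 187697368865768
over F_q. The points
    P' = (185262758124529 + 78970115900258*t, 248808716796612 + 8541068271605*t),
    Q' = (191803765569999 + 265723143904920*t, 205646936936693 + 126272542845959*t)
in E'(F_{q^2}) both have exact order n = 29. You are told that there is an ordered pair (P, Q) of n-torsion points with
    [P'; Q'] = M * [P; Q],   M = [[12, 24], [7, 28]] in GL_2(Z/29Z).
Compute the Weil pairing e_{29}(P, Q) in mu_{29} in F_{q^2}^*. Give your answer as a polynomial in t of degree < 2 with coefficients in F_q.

237445360374599 + 223167944392803*t

Under M = [[12,24],[7,28]] in GL_2(Z/29), e_{29}(P',Q') = e_{29}(P,Q)^(12*28-24*7 mod 29).
det(M) mod 29 = 23; its inverse in (Z/29)^* is 24 (check: 23*24 mod 29 = 1).
n = 29 = (11101)_2 (5 bits, wt 4); accumulate f_{29,P'}(Q'+S)/f_{29,P'}(S) along the 4-step ladder.
f_P(D_Q)/f_Q(D_P) = 275801927744614 + 222566411167465*t.
Hence e(P,Q) = 237445360374599 + 223167944392803*t in F_{277764487771553^2}^*.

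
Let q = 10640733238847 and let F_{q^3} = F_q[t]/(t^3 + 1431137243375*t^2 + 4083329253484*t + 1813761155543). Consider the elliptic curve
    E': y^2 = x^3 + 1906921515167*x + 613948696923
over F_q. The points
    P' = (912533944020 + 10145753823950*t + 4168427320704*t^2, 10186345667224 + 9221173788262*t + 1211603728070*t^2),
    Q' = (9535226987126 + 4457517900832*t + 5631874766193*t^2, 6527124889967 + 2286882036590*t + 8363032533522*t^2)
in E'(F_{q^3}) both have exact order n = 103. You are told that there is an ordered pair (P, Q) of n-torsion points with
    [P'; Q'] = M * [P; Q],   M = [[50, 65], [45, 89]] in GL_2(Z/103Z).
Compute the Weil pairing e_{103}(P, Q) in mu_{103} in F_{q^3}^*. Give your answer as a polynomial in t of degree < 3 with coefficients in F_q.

The 103-Weil pairing on E[103] over F_{10640733238847} is alternating-bilinear: e_{103}(P',Q') = e_{103}(P,Q)^det(M).
Hence e(P,Q) = e(P',Q')^{36} where 36 = 83^{-1} mod 103.
7-bit Miller (1100111) on E'/F_{10640733238847} with a'=1906921515167, b'=613948696923: accumulate tangent/chord ratios at Q'+S and P'+S'.
The quotient is 2223590688491 + 6974652253160*t + 187095253771*t^2.
Raise to 36: e(P,Q) = 569042289736 + 8004682393902*t + 5707689555955*t^2 in mu_{103}.

569042289736 + 8004682393902*t + 5707689555955*t^2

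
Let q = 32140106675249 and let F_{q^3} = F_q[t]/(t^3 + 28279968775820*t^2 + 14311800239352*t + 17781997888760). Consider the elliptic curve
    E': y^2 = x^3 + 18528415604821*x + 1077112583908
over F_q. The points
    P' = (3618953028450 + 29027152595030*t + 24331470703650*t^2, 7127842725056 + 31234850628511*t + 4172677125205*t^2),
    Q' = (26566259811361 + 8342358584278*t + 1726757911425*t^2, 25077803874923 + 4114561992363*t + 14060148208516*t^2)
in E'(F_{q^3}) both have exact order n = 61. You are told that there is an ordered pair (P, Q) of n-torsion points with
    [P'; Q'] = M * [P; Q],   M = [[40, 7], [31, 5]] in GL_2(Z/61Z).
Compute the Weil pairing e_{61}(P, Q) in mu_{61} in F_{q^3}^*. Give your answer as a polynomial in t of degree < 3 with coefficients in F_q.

27145146428519 + 852837890262*t + 16267145544183*t^2

Under M = [[40,7],[31,5]] in GL_2(Z/61), e_{61}(P',Q') = e_{61}(P,Q)^(40*5-7*31 mod 61).
40*5 - 7*31 = -17; reduced mod 61: det = 44, inverse 43.
Run Miller on y^2=x^3+18528415604821*x+1077112583908 over F_{32140106675249}: ladder 111101 (6 bits); e = f_P(D_Q)/f_Q(D_P).
e_{61}(P',Q') = 28660252394932 + 11710213129522*t + 21323499999037*t^2.
Hence e(P,Q) = 27145146428519 + 852837890262*t + 16267145544183*t^2 in F_{32140106675249^3}^*.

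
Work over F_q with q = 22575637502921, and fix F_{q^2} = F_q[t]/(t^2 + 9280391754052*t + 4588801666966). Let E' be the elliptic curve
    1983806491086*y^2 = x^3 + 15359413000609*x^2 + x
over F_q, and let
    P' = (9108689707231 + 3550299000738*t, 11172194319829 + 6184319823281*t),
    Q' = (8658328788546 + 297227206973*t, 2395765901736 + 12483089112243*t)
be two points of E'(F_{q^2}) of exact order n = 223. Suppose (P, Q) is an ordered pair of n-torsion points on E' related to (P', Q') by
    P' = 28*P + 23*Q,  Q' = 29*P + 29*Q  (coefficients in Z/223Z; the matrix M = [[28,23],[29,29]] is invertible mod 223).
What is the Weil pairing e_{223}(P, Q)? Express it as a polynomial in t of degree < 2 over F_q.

3786091050316 + 16078518593358*t

The 223-Weil pairing on E[223] over F_{22575637502921} is alternating-bilinear: e_{223}(P',Q') = e_{223}(P,Q)^det(M).
So e_{223}(P,Q) = e_{223}(P',Q')^{20}, since 145*20 = 1 mod 223.
(x,y)|->(7573952300869x+20389284684685,7573952300869y) sends E' to y^2=x^3+1250148265654*x+4580945410766.
Build f_{223,P'} and f_{223,Q'} via the 8-bit ladder of 223=11011111_2; evaluate at shifted divisors; quotient in F_{22575637502921^2}.
So e_{223}(P',Q') = 6311962115699 + 1233955403697*t.
e_{223}(P,Q) = (6311962115699 + 1233955403697*t)^{20} = 3786091050316 + 16078518593358*t.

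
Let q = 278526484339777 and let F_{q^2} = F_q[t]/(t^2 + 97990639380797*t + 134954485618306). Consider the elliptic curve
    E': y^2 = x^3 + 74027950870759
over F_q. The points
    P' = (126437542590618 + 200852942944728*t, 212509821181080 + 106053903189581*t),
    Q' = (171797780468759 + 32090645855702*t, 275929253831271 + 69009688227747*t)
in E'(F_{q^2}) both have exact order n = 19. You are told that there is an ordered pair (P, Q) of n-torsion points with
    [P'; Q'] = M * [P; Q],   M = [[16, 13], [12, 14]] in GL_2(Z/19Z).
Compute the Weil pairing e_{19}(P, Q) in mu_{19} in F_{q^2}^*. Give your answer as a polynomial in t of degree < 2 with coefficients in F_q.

43948292016696 + 162306077390577*t

The 19-Weil pairing on E[19] over F_{278526484339777} is alternating-bilinear: e_{19}(P',Q') = e_{19}(P,Q)^det(M).
det(M) mod 19 = 11; its inverse in (Z/19)^* is 7 (check: 11*7 mod 19 = 1).
n = 19 = (10011)_2 (5 bits, wt 3); accumulate f_{19,P'}(Q'+S)/f_{19,P'}(S) along the 4-step ladder.
So e_{19}(P',Q') = 224670871848277 + 214486174958400*t.
Raise to 7: e(P,Q) = 43948292016696 + 162306077390577*t in mu_{19}.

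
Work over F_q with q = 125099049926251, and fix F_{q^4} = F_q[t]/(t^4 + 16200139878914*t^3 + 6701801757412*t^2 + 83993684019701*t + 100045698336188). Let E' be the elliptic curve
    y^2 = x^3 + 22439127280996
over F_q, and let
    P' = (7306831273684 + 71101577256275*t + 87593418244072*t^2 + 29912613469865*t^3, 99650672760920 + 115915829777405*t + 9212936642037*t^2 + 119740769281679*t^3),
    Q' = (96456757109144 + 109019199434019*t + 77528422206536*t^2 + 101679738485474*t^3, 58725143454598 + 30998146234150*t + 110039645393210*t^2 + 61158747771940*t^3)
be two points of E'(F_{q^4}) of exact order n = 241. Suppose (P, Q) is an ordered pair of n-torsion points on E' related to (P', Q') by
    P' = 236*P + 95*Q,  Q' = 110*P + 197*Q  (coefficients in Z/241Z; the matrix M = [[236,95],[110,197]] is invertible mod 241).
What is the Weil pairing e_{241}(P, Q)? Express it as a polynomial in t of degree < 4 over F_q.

Since e_{241}(P,P)=e_{241}(Q,Q)=1 and e_{241}(Q,P)=e_{241}(P,Q)^{-1}, expanding e_{241}(236*P + 95*Q,110*P + 197*Q) leaves e(P,Q)^det(M).
det M = 236*197 - 95*110 = 36042 = 133 (mod 241); 133^{-1} = 29 (mod 241).
Double-and-add over 11110001: 8-1 doublings, 5-1 additions; each step l_{T,T}/v_{2T} or l_{T,P'}/v at Q'+S for random S.
Result: e(P',Q') = 24612656094715 + 88936212479100*t + 33266089405099*t^2 + 6836507578943*t^3.
Hence e(P,Q) = 2784974979132 + 17470407432793*t + 104674027194762*t^2 + 15233206078111*t^3 in F_{125099049926251^4}^*.

2784974979132 + 17470407432793*t + 104674027194762*t^2 + 15233206078111*t^3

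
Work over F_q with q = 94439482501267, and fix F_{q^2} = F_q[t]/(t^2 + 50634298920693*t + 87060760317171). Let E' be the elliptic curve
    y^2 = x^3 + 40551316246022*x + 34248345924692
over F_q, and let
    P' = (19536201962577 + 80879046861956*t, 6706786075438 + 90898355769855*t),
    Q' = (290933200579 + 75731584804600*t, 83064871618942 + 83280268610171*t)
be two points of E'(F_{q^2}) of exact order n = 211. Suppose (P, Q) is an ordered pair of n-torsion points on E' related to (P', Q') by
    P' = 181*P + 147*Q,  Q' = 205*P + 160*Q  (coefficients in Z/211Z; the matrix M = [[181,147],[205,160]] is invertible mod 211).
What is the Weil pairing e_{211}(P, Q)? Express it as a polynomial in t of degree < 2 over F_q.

46023654660506 + 51423718244590*t

e_{211}(aP+bQ,cP+dQ) = e_{211}(P,Q)^(ad-bc); with (a,b,c,d)=(181,147,205,160) this gives the det-211 law.
det M = 181*160 - 147*205 = -1175 = 91 (mod 211); 91^{-1} = 160 (mod 211).
Miller loop for e_{211} over F_{94439482501267^2}: bits of 211 = 11010011; 7 double steps + 4 add steps, l/v at each.
Result: e(P',Q') = 62949576429578 + 31924879505538*t.
Raise to 160: e(P,Q) = 46023654660506 + 51423718244590*t in mu_{211}.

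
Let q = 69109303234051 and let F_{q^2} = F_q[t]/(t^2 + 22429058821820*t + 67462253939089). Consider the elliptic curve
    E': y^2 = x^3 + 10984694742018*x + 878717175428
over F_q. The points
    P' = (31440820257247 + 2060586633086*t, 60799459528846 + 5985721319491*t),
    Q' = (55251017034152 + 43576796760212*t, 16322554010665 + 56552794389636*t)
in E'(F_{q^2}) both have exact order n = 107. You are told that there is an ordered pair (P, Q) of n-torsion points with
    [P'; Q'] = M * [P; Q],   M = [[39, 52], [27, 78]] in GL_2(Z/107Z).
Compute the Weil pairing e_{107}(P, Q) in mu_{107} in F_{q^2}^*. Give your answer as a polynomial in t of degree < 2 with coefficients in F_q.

Under M = [[39,52],[27,78]] in GL_2(Z/107), e_{107}(P',Q') = e_{107}(P,Q)^(39*78-52*27 mod 107).
det M = 39*78 - 52*27 = 1638 = 33 (mod 107); 33^{-1} = 13 (mod 107).
Build f_{107,P'} and f_{107,Q'} via the 7-bit ladder of 107=1101011_2; evaluate at shifted divisors; quotient in F_{69109303234051^2}.
Result: e(P',Q') = 24248694733905 + 38017637077126*t.
Thus e_{107}(P,Q) = 20050949948601 + 57871871007202*t.

20050949948601 + 57871871007202*t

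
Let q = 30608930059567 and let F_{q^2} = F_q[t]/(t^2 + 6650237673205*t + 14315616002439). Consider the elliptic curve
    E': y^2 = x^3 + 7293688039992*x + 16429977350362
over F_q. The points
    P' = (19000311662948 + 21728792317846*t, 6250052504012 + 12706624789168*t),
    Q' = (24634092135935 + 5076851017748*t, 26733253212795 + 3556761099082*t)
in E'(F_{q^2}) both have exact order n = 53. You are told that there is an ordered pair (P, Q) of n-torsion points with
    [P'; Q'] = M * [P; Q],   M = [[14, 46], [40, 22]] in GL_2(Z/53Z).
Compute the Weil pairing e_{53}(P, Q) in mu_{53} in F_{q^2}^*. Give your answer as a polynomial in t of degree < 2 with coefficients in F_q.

Since e_{53}(P,P)=e_{53}(Q,Q)=1 and e_{53}(Q,P)=e_{53}(P,Q)^{-1}, expanding e_{53}(14*P + 46*Q,40*P + 22*Q) leaves e(P,Q)^det(M).
det M = 14*22 - 46*40 = -1532 = 5 (mod 53); 5^{-1} = 32 (mod 53).
Run Miller on y^2=x^3+7293688039992*x+16429977350362 over F_{30608930059567}: ladder 110101 (6 bits); e = f_P(D_Q)/f_Q(D_P).
So e_{53}(P',Q') = 19388598873534 + 11665121250366*t.
Finally e_{53}(P,Q) = 27935735573114 + 1501468580479*t.

27935735573114 + 1501468580479*t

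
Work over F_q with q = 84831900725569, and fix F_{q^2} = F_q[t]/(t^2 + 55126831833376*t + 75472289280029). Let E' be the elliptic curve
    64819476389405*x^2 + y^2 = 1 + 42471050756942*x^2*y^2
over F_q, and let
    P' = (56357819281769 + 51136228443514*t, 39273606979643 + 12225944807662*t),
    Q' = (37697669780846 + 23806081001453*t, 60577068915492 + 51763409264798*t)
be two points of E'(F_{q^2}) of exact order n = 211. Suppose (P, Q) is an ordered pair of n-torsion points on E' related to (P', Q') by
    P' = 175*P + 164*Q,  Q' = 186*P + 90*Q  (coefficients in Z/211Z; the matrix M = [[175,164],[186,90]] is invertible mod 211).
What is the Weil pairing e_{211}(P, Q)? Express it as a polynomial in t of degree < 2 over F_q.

33973894782890 + 2332536678386*t

Under M = [[175,164],[186,90]] in GL_2(Z/211), e_{211}(P',Q') = e_{211}(P,Q)^(175*90-164*186 mod 211).
det M = 175*90 - 164*186 = -14754 = 16 (mod 211); 16^{-1} = 66 (mod 211).
Edwards->Montgomery: u=(1+y)/(1-y), v=u/x -> 28103003860822v^2=u^3+38347669960457u^2+u; then x_W=26795081589508u+3743104403463: y^2=x^3+22132192342002.
Build f_{211,P'} and f_{211,Q'} via the 8-bit ladder of 211=11010011_2; evaluate at shifted divisors; quotient in F_{84831900725569^2}.
e_{211}(P',Q') = 64900466395370 + 26883255636734*t.
Hence e(P,Q) = 33973894782890 + 2332536678386*t in F_{84831900725569^2}^*.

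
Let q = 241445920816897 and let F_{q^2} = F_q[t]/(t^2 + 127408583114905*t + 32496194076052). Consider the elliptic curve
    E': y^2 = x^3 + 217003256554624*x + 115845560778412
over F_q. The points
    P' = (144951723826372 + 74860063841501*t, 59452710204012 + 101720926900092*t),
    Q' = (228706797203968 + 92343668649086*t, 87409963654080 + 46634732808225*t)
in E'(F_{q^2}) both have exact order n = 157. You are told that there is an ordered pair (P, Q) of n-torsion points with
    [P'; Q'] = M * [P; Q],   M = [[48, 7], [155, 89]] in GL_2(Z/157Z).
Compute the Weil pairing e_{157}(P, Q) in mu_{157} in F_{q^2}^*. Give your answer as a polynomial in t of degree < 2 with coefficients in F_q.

Under M = [[48,7],[155,89]] in GL_2(Z/157), e_{157}(P',Q') = e_{157}(P,Q)^(48*89-7*155 mod 157).
det(M) mod 157 = 47; its inverse in (Z/157)^* is 147 (check: 47*147 mod 157 = 1).
Miller loop for e_{157} over F_{241445920816897^2}: bits of 157 = 10011101; 7 double steps + 4 add steps, l/v at each.
So e_{157}(P',Q') = 25612538904959 + 207766509323917*t.
Hence e(P,Q) = 21285104190136 + 112540520546523*t in F_{241445920816897^2}^*.

21285104190136 + 112540520546523*t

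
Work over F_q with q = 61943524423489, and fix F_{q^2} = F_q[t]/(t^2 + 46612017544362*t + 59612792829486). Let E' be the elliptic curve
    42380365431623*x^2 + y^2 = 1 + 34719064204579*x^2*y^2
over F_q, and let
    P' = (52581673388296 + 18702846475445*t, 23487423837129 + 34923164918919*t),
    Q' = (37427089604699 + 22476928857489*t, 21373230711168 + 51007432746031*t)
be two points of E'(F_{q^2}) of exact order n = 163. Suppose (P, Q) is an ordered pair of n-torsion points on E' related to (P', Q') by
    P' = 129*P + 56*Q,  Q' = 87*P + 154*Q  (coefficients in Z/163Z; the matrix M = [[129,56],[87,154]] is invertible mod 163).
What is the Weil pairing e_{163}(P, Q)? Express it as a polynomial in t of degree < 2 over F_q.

e_{163} is bilinear + alternating on E[163], so e_{163}(129*P + 56*Q, 87*P + 154*Q) = e_{163}(P,Q)^(129*154-56*87).
Inverting 161 mod 163: 81. Thus e_{163}(P,Q) = e(P',Q')^{81}.
Map (x,y)_Ed via u=(1+y)/(1-y), v=(1+y)/((1-y)x) to Montgomery A=60425579661415,B=30542572046106; then to (a',b')=(53917427491853,8512710336412).
n = 163 = (10100011)_2 (8 bits, wt 4); accumulate f_{163,P'}(Q'+S)/f_{163,P'}(S) along the 7-step ladder.
Result: e(P',Q') = 2715811861555 + 18394167940055*t.
e_{163}(P,Q) = (2715811861555 + 18394167940055*t)^{81} = 27810403431752 + 48416231370094*t.

27810403431752 + 48416231370094*t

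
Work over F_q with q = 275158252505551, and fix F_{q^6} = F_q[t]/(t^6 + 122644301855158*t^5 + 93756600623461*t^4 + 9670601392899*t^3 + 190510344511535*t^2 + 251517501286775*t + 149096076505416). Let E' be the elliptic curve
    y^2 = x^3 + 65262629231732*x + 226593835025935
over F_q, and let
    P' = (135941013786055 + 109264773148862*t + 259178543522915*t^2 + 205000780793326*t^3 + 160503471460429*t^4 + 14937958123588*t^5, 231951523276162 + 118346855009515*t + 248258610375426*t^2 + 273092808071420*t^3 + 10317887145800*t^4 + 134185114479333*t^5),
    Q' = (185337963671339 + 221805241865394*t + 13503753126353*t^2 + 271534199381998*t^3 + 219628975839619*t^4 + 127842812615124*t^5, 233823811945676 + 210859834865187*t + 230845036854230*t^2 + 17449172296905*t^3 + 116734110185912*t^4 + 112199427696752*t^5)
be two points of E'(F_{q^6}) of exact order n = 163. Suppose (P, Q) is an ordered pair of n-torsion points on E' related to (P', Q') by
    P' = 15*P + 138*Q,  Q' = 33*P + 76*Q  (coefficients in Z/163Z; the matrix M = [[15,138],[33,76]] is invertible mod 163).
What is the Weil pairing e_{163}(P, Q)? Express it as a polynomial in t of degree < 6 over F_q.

174253297042274 + 165284068314402*t + 186335921014865*t^2 + 61582818747052*t^3 + 96048904258789*t^4 + 12034872862565*t^5

Under M = [[15,138],[33,76]] in GL_2(Z/163), e_{163}(P',Q') = e_{163}(P,Q)^(15*76-138*33 mod 163).
det M = 15*76 - 138*33 = -3414 = 9 (mod 163); 9^{-1} = 145 (mod 163).
8-bit Miller (10100011) on E'/F_{275158252505551} with a'=65262629231732, b'=226593835025935: accumulate tangent/chord ratios at Q'+S and P'+S'.
So e_{163}(P',Q') = 220822766976799 + 40192108824706*t + 130175139405510*t^2 + 201648985484602*t^3 + 237080923638543*t^4 + 98724078691033*t^5.
Hence e(P,Q) = 174253297042274 + 165284068314402*t + 186335921014865*t^2 + 61582818747052*t^3 + 96048904258789*t^4 + 12034872862565*t^5 in F_{275158252505551^6}^*.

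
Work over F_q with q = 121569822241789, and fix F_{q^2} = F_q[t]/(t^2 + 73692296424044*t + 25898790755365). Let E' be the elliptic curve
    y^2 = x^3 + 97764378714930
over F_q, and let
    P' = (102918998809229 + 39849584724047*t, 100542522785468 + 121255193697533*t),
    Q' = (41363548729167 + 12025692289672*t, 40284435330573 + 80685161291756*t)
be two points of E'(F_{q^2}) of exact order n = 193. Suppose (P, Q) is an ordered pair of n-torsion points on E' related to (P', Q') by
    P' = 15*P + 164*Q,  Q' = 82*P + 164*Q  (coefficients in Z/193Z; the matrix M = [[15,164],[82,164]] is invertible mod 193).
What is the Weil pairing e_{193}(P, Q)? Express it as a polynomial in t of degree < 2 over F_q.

45959243541545 + 57663281041502*t

Since e_{193}(P,P)=e_{193}(Q,Q)=1 and e_{193}(Q,P)=e_{193}(P,Q)^{-1}, expanding e_{193}(15*P + 164*Q,82*P + 164*Q) leaves e(P,Q)^det(M).
So e_{193}(P,Q) = e_{193}(P',Q')^{104}, since 13*104 = 1 mod 193.
n = 193 = (11000001)_2 (8 bits, wt 3); accumulate f_{193,P'}(Q'+S)/f_{193,P'}(S) along the 7-step ladder.
Miller gives e_{193}(P',Q') = 54847762046725 + 52002252340058*t in F_{121569822241789^2}.
Raise to 104: e(P,Q) = 45959243541545 + 57663281041502*t in mu_{193}.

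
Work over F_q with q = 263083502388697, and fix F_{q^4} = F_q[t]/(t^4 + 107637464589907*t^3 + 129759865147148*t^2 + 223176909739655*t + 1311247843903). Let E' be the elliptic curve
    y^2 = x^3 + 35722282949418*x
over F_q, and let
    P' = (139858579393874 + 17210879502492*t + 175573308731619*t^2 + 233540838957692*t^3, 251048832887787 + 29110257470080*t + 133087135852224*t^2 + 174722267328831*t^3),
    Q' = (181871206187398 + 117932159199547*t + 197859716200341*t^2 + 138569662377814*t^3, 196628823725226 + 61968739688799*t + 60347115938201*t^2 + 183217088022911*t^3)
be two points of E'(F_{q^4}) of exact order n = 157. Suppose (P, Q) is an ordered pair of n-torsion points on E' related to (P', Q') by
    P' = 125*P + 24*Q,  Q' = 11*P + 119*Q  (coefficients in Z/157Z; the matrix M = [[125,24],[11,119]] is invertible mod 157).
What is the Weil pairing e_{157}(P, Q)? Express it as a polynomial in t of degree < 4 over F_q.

e_{157}(aP+bQ,cP+dQ) = e_{157}(P,Q)^(ad-bc); with (a,b,c,d)=(125,24,11,119) this gives the det-157 law.
125*119 - 24*11 = 14611; reduced mod 157: det = 10, inverse 110.
Double-and-add over 10011101: 8-1 doublings, 5-1 additions; each step l_{T,T}/v_{2T} or l_{T,P'}/v at Q'+S for random S.
f_P(D_Q)/f_Q(D_P) = 86880462492247 + 117583038836606*t + 1568472469444*t^2 + 218584871899665*t^3.
(86880462492247 + 117583038836606*t + 1568472469444*t^2 + 218584871899665*t^3)^{110} mod (263083502388697,f) = 43126263354294 + 138293880361883*t + 230293668109806*t^2 + 64066677390601*t^3.

43126263354294 + 138293880361883*t + 230293668109806*t^2 + 64066677390601*t^3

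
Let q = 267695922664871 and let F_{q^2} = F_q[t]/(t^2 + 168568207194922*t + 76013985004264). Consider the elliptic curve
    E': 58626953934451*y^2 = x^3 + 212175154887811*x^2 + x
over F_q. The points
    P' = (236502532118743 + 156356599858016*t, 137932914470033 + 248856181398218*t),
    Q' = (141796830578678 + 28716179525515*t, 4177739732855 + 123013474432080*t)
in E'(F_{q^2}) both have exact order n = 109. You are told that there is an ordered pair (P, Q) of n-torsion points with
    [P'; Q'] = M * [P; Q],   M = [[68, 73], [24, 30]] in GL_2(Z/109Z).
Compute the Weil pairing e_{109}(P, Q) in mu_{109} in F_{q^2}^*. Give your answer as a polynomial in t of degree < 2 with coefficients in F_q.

138713679031060 + 205697214782209*t

Under M = [[68,73],[24,30]] in GL_2(Z/109), e_{109}(P',Q') = e_{109}(P,Q)^(68*30-73*24 mod 109).
det(M) mod 109 = 70; its inverse in (Z/109)^* is 95 (check: 70*95 mod 109 = 1).
Set x_W=85930096564084*u+149394216463313, y_W=85930096564084*v; then E': y_W^2=x_W^3+93376159028226*x_W+237953596539028.
Miller loop for e_{109} over F_{267695922664871^2}: bits of 109 = 1101101; 6 double steps + 4 add steps, l/v at each.
Result: e(P',Q') = 225951620184102 + 238513434803654*t.
Finally e_{109}(P,Q) = 138713679031060 + 205697214782209*t.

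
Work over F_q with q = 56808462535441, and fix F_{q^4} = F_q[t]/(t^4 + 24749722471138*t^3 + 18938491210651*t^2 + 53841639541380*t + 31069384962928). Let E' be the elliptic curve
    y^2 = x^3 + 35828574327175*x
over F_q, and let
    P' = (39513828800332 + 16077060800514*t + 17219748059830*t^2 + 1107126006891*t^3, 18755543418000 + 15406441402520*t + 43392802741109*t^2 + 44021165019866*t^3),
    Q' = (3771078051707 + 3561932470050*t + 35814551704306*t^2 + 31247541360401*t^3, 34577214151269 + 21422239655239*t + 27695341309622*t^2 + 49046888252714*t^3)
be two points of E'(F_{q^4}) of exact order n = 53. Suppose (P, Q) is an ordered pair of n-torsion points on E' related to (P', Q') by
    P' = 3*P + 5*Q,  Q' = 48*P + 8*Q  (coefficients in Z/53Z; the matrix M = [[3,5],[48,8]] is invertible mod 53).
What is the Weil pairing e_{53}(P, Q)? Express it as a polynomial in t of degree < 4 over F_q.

Alternating bilinearity on E[53] (values in mu_{53} in F_{56808462535441^4}) gives e(P',Q') = e(P,Q)^det(M).
Hence e(P,Q) = e(P',Q')^{13} where 13 = 49^{-1} mod 53.
6-bit Miller (110101) on E'/F_{56808462535441} with a'=35828574327175, b'=0: accumulate tangent/chord ratios at Q'+S and P'+S'.
Miller gives e_{53}(P',Q') = 33198884950596 + 1952626663440*t + 4163581105065*t^2 + 5662784650830*t^3 in F_{56808462535441^4}.
e_{53}(P,Q) = (33198884950596 + 1952626663440*t + 4163581105065*t^2 + 5662784650830*t^3)^{13} = 50749144999152 + 18955808903411*t + 5000153869530*t^2 + 9749370197542*t^3.

50749144999152 + 18955808903411*t + 5000153869530*t^2 + 9749370197542*t^3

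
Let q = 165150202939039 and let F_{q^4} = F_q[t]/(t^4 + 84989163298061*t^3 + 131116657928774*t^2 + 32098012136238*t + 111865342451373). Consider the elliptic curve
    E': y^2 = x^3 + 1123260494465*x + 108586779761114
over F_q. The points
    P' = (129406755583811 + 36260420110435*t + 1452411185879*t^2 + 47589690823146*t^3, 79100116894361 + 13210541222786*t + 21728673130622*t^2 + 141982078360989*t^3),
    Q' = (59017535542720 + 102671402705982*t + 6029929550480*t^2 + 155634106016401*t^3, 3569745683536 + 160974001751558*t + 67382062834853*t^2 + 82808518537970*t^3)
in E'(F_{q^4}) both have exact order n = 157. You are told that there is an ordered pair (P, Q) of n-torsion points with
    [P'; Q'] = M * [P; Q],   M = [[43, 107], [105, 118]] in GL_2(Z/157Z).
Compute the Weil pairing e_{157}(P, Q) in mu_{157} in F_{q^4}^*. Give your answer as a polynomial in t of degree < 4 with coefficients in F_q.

74349693788686 + 151910243133168*t + 50815870805745*t^2 + 37408561094497*t^3

Since e_{157}(P,P)=e_{157}(Q,Q)=1 and e_{157}(Q,P)=e_{157}(P,Q)^{-1}, expanding e_{157}(43*P + 107*Q,105*P + 118*Q) leaves e(P,Q)^det(M).
Inverting 119 mod 157: 95. Thus e_{157}(P,Q) = e(P',Q')^{95}.
n = 157 = (10011101)_2 (8 bits, wt 5); accumulate f_{157,P'}(Q'+S)/f_{157,P'}(S) along the 7-step ladder.
The quotient is 78525406212832 + 51834975239732*t + 90958831578010*t^2 + 75595769703853*t^3.
e_{157}(P,Q) = (78525406212832 + 51834975239732*t + 90958831578010*t^2 + 75595769703853*t^3)^{95} = 74349693788686 + 151910243133168*t + 50815870805745*t^2 + 37408561094497*t^3.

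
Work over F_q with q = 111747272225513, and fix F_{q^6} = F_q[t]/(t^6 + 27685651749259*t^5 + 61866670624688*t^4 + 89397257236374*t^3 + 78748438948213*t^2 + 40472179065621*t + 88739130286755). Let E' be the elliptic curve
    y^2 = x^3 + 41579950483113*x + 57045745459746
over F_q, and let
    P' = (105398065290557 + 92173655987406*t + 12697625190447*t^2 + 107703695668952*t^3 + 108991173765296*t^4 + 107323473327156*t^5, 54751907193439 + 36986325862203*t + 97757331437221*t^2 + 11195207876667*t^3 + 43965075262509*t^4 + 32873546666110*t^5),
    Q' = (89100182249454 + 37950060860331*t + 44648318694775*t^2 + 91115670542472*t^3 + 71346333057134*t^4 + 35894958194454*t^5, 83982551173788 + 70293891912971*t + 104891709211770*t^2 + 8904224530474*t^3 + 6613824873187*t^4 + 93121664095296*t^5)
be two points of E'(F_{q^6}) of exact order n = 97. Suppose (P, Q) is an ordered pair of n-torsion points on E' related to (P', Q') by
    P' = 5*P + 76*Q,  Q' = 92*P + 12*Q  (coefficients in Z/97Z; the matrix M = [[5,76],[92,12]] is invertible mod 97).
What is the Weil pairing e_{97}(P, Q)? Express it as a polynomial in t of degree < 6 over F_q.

81366591044498 + 70910002231278*t + 54723505268474*t^2 + 38350278867311*t^3 + 45251709762008*t^4 + 76646177992580*t^5

Since e_{97}(P,P)=e_{97}(Q,Q)=1 and e_{97}(Q,P)=e_{97}(P,Q)^{-1}, expanding e_{97}(5*P + 76*Q,92*P + 12*Q) leaves e(P,Q)^det(M).
So e_{97}(P,Q) = e_{97}(P',Q')^{28}, since 52*28 = 1 mod 97.
Miller loop for e_{97} over F_{111747272225513^6}: bits of 97 = 1100001; 6 double steps + 2 add steps, l/v at each.
e_{97}(P',Q') = 80650778735477 + 27212140369686*t + 26099774994430*t^2 + 36336365590401*t^3 + 9604824390476*t^4 + 542763800107*t^5.
e_{97}(P,Q) = (80650778735477 + 27212140369686*t + 26099774994430*t^2 + 36336365590401*t^3 + 9604824390476*t^4 + 542763800107*t^5)^{28} = 81366591044498 + 70910002231278*t + 54723505268474*t^2 + 38350278867311*t^3 + 45251709762008*t^4 + 76646177992580*t^5.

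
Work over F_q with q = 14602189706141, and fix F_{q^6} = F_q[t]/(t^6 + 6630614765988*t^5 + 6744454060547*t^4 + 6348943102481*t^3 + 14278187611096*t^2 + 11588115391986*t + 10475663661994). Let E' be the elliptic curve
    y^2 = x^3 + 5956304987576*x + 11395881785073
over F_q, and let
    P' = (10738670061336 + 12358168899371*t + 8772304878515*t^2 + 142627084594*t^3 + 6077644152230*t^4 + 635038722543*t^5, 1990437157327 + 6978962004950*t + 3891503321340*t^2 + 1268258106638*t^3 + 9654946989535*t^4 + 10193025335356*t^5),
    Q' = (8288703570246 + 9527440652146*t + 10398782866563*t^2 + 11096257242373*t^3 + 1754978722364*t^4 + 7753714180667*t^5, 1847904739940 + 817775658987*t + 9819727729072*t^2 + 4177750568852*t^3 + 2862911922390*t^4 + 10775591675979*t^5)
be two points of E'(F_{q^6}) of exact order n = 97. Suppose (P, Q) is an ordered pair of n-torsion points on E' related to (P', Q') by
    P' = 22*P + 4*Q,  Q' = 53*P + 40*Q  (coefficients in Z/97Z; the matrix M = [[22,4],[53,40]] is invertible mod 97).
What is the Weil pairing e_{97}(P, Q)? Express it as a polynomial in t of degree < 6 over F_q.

The 97-Weil pairing on E[97] over F_{14602189706141} is alternating-bilinear: e_{97}(P',Q') = e_{97}(P,Q)^det(M).
det(M) mod 97 = 86; its inverse in (Z/97)^* is 44 (check: 86*44 mod 97 = 1).
Run Miller on y^2=x^3+5956304987576*x+11395881785073 over F_{14602189706141}: ladder 1100001 (7 bits); e = f_P(D_Q)/f_Q(D_P).
So e_{97}(P',Q') = 9050434527706 + 4386943111948*t + 10378901933391*t^2 + 4564829557990*t^3 + 3630070160057*t^4 + 8487602137606*t^5.
Raise to 44: e(P,Q) = 14254836831349 + 10559165713563*t + 1526551877028*t^2 + 10392281699522*t^3 + 11193726915902*t^4 + 4637845055296*t^5 in mu_{97}.

14254836831349 + 10559165713563*t + 1526551877028*t^2 + 10392281699522*t^3 + 11193726915902*t^4 + 4637845055296*t^5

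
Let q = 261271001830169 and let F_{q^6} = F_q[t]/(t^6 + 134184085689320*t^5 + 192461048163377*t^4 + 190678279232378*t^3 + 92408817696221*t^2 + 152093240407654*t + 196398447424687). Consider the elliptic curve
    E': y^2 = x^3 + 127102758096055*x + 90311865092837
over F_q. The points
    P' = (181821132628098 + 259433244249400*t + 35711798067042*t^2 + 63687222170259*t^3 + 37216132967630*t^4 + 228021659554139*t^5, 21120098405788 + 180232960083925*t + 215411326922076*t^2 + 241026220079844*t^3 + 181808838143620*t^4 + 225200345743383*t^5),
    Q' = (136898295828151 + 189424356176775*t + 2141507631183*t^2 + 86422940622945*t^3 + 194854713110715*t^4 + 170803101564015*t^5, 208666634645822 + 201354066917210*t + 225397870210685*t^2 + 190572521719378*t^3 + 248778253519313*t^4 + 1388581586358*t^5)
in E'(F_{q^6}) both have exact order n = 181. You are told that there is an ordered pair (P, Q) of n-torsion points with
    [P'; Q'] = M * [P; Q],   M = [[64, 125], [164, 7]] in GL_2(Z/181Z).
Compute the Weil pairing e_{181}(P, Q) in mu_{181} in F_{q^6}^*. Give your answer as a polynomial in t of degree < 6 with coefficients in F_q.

Alternating bilinearity on E[181] (values in mu_{181} in F_{261271001830169^6}) gives e(P',Q') = e(P,Q)^det(M).
det M = 64*7 - 125*164 = -20052 = 39 (mod 181); 39^{-1} = 65 (mod 181).
n = 181 = (10110101)_2 (8 bits, wt 5); accumulate f_{181,P'}(Q'+S)/f_{181,P'}(S) along the 7-step ladder.
So e_{181}(P',Q') = 88698849451646 + 145426264967952*t + 201449376828713*t^2 + 55920316112668*t^3 + 134690231322876*t^4 + 170541738133037*t^5.
Thus e_{181}(P,Q) = 243228823270615 + 15009638141651*t + 137215018978197*t^2 + 140773696004314*t^3 + 161640975420031*t^4 + 184894755991277*t^5.

243228823270615 + 15009638141651*t + 137215018978197*t^2 + 140773696004314*t^3 + 161640975420031*t^4 + 184894755991277*t^5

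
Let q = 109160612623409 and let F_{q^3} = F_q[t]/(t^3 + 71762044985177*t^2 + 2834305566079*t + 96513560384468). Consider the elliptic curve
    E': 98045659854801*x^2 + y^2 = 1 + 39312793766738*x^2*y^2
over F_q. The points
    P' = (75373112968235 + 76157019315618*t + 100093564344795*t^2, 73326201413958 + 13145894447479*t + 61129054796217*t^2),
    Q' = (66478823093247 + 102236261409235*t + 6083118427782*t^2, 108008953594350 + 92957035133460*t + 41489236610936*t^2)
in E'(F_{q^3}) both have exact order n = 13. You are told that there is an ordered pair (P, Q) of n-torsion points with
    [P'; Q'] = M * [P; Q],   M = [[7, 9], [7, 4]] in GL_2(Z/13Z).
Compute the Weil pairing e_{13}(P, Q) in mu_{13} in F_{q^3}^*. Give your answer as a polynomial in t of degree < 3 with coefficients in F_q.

The 13-Weil pairing on E[13] over F_{109160612623409} is alternating-bilinear: e_{13}(P',Q') = e_{13}(P,Q)^det(M).
7*4 - 9*7 = -35; reduced mod 13: det = 4, inverse 10.
Map (x,y)_Ed via u=(1+y)/(1-y), v=(1+y)/((1-y)x) to Montgomery A=66985152479880,B=102826749566050; then to (a',b')=(26702713763942,68228083563503).
Run Miller on y^2=x^3+26702713763942*x+68228083563503 over F_{109160612623409}: ladder 1101 (4 bits); e = f_P(D_Q)/f_Q(D_P).
The quotient is 41084395447654 + 48358202079205*t + 80914947567085*t^2.
e_{13}(P,Q) = (41084395447654 + 48358202079205*t + 80914947567085*t^2)^{10} = 75001920740072 + 102479704244690*t + 83687019816970*t^2.

75001920740072 + 102479704244690*t + 83687019816970*t^2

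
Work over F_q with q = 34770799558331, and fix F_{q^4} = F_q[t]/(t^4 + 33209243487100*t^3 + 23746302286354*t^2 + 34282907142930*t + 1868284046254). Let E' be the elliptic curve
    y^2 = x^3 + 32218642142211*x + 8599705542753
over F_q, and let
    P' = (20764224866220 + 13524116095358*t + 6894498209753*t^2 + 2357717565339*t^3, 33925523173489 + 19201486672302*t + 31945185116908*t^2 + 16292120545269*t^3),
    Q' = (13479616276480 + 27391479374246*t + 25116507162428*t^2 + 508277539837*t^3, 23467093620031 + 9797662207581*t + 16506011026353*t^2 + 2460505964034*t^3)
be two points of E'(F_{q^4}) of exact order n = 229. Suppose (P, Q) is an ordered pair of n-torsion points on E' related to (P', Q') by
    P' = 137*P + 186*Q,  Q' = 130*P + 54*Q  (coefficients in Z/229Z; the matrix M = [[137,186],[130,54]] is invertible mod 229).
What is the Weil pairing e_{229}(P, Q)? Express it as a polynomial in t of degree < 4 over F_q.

29726599954361 + 14574978072979*t + 23888107518823*t^2 + 33681699791040*t^3

Since e_{229}(P,P)=e_{229}(Q,Q)=1 and e_{229}(Q,P)=e_{229}(P,Q)^{-1}, expanding e_{229}(137*P + 186*Q,130*P + 54*Q) leaves e(P,Q)^det(M).
Hence e(P,Q) = e(P',Q')^{155} where 155 = 164^{-1} mod 229.
n = 229 = (11100101)_2 (8 bits, wt 5); accumulate f_{229,P'}(Q'+S)/f_{229,P'}(S) along the 7-step ladder.
The quotient is 1506847263970 + 8721951049344*t + 2725652766259*t^2 + 30466966520209*t^3.
(1506847263970 + 8721951049344*t + 2725652766259*t^2 + 30466966520209*t^3)^{155} mod (34770799558331,f) = 29726599954361 + 14574978072979*t + 23888107518823*t^2 + 33681699791040*t^3.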